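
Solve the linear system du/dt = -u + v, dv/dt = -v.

Coefficient matrix A = [[-1, 1], [0, -1]].
Characteristic polynomial det(A - λI) = λ^2 + 2λ + 1 = 0.
Single eigenvalue λ = -1 with algebraic multiplicity 2.
Eigenvector v = (-1,0); generalized eigenvector w with (A-λI)w=v is (1,-1).
General solution: e^(-t)[K_1·v + K_2·(t·v + w)].

u(t) = -K_1e^(-t) - K_2te^(-t) + K_2e^(-t), v(t) = -K_2e^(-t)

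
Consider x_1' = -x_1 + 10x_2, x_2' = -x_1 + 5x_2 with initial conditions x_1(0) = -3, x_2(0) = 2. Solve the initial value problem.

Coefficient matrix A = [[-1, 10], [-1, 5]].
Characteristic polynomial det(A - λI) = λ^2 - 4λ + 5 = 0.
Eigenvalues λ = 2 ± i (complex conjugate pair).
For λ=2+i: an eigenvector is (3,1) - i(1,0) = (3 - i, 1).
A real fundamental pair from Re and Im of e^((2+i)t)v: X_1 = e^(2t)(cos(t)·(3,1) + sin(t)·(1,0)), X_2 = e^(2t)(sin(t)·(3,1) - cos(t)·(1,0)).
General solution: c_1X_1 + c_2X_2.
Applying x_1(0)=-3, x_2(0)=2 gives c_1=2, c_2=9.

x_1(t) = 29e^(2t)sin(t) - 3e^(2t)cos(t), x_2(t) = 9e^(2t)sin(t) + 2e^(2t)cos(t)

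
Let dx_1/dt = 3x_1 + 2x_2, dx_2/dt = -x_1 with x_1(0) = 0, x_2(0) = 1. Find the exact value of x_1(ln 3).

A = [[3,2],[-1,0]]; eigenvalues λ = 1, 2.
Eigenvectors: (1,-1) for λ=1, (2,-1) for λ=2.
From the initial condition, c_1 = -2, c_2 = 1.
x_1(ln 3) = (-2)(3^1)(1) + (1)(3^2)(2) = 12.

12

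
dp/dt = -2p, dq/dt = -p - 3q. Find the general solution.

p(t) = K_2e^(-2t), q(t) = K_1e^(-3t) - K_2e^(-2t)

Coefficient matrix A = [[-2, 0], [-1, -3]].
Characteristic polynomial det(A - λI) = λ^2 + 5λ + 6 = 0.
Eigenvalues λ = -3, -2.
For λ=-3: (A-λI) row 1 is [1, 0], so an eigenvector is (0, 1).
For λ=-2: (A-λI) row 2 is [-1, -1], so an eigenvector is (1, -1).
General solution: K_1e^(-3t)(0,1) + K_2e^(-2t)(1,-1).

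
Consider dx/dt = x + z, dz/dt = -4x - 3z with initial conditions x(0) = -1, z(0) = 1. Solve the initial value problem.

x(t) = -te^(-t) - e^(-t), z(t) = 2te^(-t) + e^(-t)

Coefficient matrix A = [[1, 1], [-4, -3]].
Characteristic polynomial det(A - λI) = λ^2 + 2λ + 1 = 0.
Single eigenvalue λ = -1 with algebraic multiplicity 2.
Eigenvector v = (1,-2); generalized eigenvector w with (A-λI)w=v is (-1,3).
General solution: e^(-t)[c_1·v + c_2·(t·v + w)].
Applying x(0)=-1, z(0)=1 gives c_1=-2, c_2=-1.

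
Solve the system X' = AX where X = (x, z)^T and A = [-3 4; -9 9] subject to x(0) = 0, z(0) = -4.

Coefficient matrix A = [[-3, 4], [-9, 9]].
Characteristic polynomial det(A - λI) = λ^2 - 6λ + 9 = 0.
Single eigenvalue λ = 3 with algebraic multiplicity 2.
Eigenvector v = (2,3); generalized eigenvector w with (A-λI)w=v is (1,2).
General solution: e^(3t)[K_1·v + K_2·(t·v + w)].
Applying x(0)=0, z(0)=-4 gives K_1=4, K_2=-8.

x(t) = -16te^(3t), z(t) = -24te^(3t) - 4e^(3t)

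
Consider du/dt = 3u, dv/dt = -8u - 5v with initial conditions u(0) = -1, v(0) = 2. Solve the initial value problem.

u(t) = -e^(3t), v(t) = e^(3t) + e^(-5t)

Coefficient matrix A = [[3, 0], [-8, -5]].
Characteristic polynomial det(A - λI) = λ^2 + 2λ - 15 = 0.
Eigenvalues λ = 3, -5.
For λ=3: (A-λI) row 2 is [-8, -8], so an eigenvector is (1, -1).
For λ=-5: (A-λI) row 1 is [8, 0], so an eigenvector is (0, 1).
General solution: K_1e^(3t)(1,-1) + K_2e^(-5t)(0,1).
Applying u(0)=-1, v(0)=2 gives K_1=-1, K_2=1.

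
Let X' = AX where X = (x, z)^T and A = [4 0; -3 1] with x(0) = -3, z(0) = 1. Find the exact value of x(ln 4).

A = [[4,0],[-3,1]]; eigenvalues λ = 1, 4.
Eigenvectors: (0,-1) for λ=1, (1,-1) for λ=4.
From the initial condition, c_1 = 2, c_2 = -3.
x(ln 4) = (2)(4^1)(0) + (-3)(4^4)(1) = -768.

-768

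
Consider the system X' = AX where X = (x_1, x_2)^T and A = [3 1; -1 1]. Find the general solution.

x_1(t) = -c_1e^(2t) - c_2te^(2t) + 2c_2e^(2t), x_2(t) = c_1e^(2t) + c_2te^(2t) - 3c_2e^(2t)

Coefficient matrix A = [[3, 1], [-1, 1]].
Characteristic polynomial det(A - λI) = λ^2 - 4λ + 4 = 0.
Single eigenvalue λ = 2 with algebraic multiplicity 2.
Eigenvector v = (-1,1); generalized eigenvector w with (A-λI)w=v is (2,-3).
General solution: e^(2t)[c_1·v + c_2·(t·v + w)].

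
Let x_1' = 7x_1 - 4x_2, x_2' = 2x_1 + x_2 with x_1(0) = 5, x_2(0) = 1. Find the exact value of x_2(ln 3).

891

A = [[7,-4],[2,1]]; eigenvalues λ = 3, 5.
Eigenvectors: (1,1) for λ=3, (2,1) for λ=5.
From the initial condition, c_1 = -3, c_2 = 4.
x_2(ln 3) = (-3)(3^3)(1) + (4)(3^5)(1) = 891.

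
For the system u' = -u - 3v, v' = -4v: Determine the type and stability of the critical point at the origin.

A = [[-1,-3],[0,-4]]; det(A-λI) = λ^2 + 5λ + 4.
λ = -1, -4: both negative.

stable node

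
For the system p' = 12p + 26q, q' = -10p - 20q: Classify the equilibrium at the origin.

A = [[12,26],[-10,-20]]; det(A-λI) = λ^2 + 8λ + 20.
λ = -4 ± 2i: negative real part.

stable spiral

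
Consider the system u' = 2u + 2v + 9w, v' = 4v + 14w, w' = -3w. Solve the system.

u(t) = K_1e^(2t) + K_2e^(4t) - K_3e^(-3t), v(t) = K_2e^(4t) - 2K_3e^(-3t), w(t) = K_3e^(-3t)

Coefficient matrix A = [[2, 2, 9], [0, 4, 14], [0, 0, -3]].
det(A - λI) = 0 gives eigenvalues λ = 2, 4, -3.
For λ=2: eigenvector (1,0,0).
For λ=4: eigenvector (1,1,0).
For λ=-3: eigenvector (-1,-2,1).
General solution: K_1e^(2t)(1,0,0) + K_2e^(4t)(1,1,0) + K_3e^(-3t)(-1,-2,1).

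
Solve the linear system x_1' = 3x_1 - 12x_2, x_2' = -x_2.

x_1(t) = -C_1e^(3t) + 3C_2e^(-t), x_2(t) = C_2e^(-t)

Coefficient matrix A = [[3, -12], [0, -1]].
Characteristic polynomial det(A - λI) = λ^2 - 2λ - 3 = 0.
Eigenvalues λ = 3, -1.
For λ=3: (A-λI) row 1 is [0, -12], so an eigenvector is (-1, 0).
For λ=-1: (A-λI) row 1 is [4, -12], so an eigenvector is (3, 1).
General solution: C_1e^(3t)(-1,0) + C_2e^(-t)(3,1).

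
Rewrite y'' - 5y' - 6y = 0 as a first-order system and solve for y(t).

Let x_1 = y, x_2 = y'. Then x_1' = x_2 and x_2' = 6x_1 + 5x_2.
A = [[0,1],[6,5]]; det(A-λI) = λ^2 - 5λ - 6.
Eigenvalues λ = 6, -1 with eigenvectors (1,6), (1,-1).

y(t) = c_1e^(6t) + c_2e^(-t)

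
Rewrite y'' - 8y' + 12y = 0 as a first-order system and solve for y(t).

y(t) = C_1e^(6t) + C_2e^(2t)

Let x_1 = y, x_2 = y'. Then x_1' = x_2 and x_2' = -12x_1 + 8x_2.
A = [[0,1],[-12,8]]; det(A-λI) = λ^2 - 8λ + 12.
Eigenvalues λ = 6, 2 with eigenvectors (1,6), (1,2).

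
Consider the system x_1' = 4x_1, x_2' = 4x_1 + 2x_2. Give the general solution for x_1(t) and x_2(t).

x_1(t) = c_2e^(4t), x_2(t) = c_1e^(2t) + 2c_2e^(4t)

Coefficient matrix A = [[4, 0], [4, 2]].
Characteristic polynomial det(A - λI) = λ^2 - 6λ + 8 = 0.
Eigenvalues λ = 2, 4.
For λ=2: (A-λI) row 1 is [2, 0], so an eigenvector is (0, 1).
For λ=4: (A-λI) row 2 is [4, -2], so an eigenvector is (1, 2).
General solution: c_1e^(2t)(0,1) + c_2e^(4t)(1,2).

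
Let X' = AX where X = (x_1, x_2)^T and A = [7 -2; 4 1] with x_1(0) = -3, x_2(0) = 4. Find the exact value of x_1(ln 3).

A = [[7,-2],[4,1]]; eigenvalues λ = 5, 3.
Eigenvectors: (-1,-1) for λ=5, (-1,-2) for λ=3.
From the initial condition, c_1 = 10, c_2 = -7.
x_1(ln 3) = (10)(3^5)(-1) + (-7)(3^3)(-1) = -2241.

-2241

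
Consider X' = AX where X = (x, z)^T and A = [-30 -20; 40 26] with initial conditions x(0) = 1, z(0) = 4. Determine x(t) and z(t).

Coefficient matrix A = [[-30, -20], [40, 26]].
Characteristic polynomial det(A - λI) = λ^2 + 4λ + 20 = 0.
Eigenvalues λ = -2 ± 4i (complex conjugate pair).
For λ=-2+4i: an eigenvector is (1,-1) - i(-2,3) = (1 + 2i, -1 - 3i).
A real fundamental pair from Re and Im of e^((-2+4i)t)v: X_1 = e^(-2t)(cos(4t)·(1,-1) + sin(4t)·(-2,3)), X_2 = e^(-2t)(sin(4t)·(1,-1) - cos(4t)·(-2,3)).
General solution: c_1X_1 + c_2X_2.
Applying x(0)=1, z(0)=4 gives c_1=11, c_2=-5.

x(t) = -27e^(-2t)sin(4t) + e^(-2t)cos(4t), z(t) = 38e^(-2t)sin(4t) + 4e^(-2t)cos(4t)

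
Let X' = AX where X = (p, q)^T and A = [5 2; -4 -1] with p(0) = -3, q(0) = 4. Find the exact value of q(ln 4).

136

A = [[5,2],[-4,-1]]; eigenvalues λ = 3, 1.
Eigenvectors: (-1,1) for λ=3, (-1,2) for λ=1.
From the initial condition, c_1 = 2, c_2 = 1.
q(ln 4) = (2)(4^3)(1) + (1)(4^1)(2) = 136.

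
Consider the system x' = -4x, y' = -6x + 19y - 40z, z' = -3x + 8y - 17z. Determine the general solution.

x(t) = C_1e^(-4t), y(t) = 2C_1e^(-4t) + 5C_2e^(3t) + 2C_3e^(-t), z(t) = C_1e^(-4t) + 2C_2e^(3t) + C_3e^(-t)

Coefficient matrix A = [[-4, 0, 0], [-6, 19, -40], [-3, 8, -17]].
det(A - λI) = 0 gives eigenvalues λ = -4, 3, -1.
For λ=-4: eigenvector (1,2,1).
For λ=3: eigenvector (0,5,2).
For λ=-1: eigenvector (0,2,1).
General solution: C_1e^(-4t)(1,2,1) + C_2e^(3t)(0,5,2) + C_3e^(-t)(0,2,1).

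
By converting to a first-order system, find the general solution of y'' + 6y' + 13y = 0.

y(t) = c_1e^(-3t)cos(2t) + c_2e^(-3t)sin(2t)

Let x_1 = y, x_2 = y'. Then x_1' = x_2 and x_2' = -13x_1 - 6x_2.
A = [[0,1],[-13,-6]]; det(A-λI) = λ^2 + 6λ + 13.
Eigenvalues λ = -3 ± 2i.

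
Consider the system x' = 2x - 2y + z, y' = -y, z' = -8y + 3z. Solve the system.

Coefficient matrix A = [[2, -2, 1], [0, -1, 0], [0, -8, 3]].
det(A - λI) = 0 gives eigenvalues λ = 2, -1, 3.
For λ=2: eigenvector (1,0,0).
For λ=-1: eigenvector (0,1,2).
For λ=3: eigenvector (1,0,1).
General solution: c_1e^(2t)(1,0,0) + c_2e^(-t)(0,1,2) + c_3e^(3t)(1,0,1).

x(t) = c_1e^(2t) + c_3e^(3t), y(t) = c_2e^(-t), z(t) = 2c_2e^(-t) + c_3e^(3t)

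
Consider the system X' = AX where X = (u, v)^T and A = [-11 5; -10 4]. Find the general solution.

u(t) = K_1e^(-6t) - K_2e^(-t), v(t) = K_1e^(-6t) - 2K_2e^(-t)

Coefficient matrix A = [[-11, 5], [-10, 4]].
Characteristic polynomial det(A - λI) = λ^2 + 7λ + 6 = 0.
Eigenvalues λ = -6, -1.
For λ=-6: (A-λI) row 1 is [-5, 5], so an eigenvector is (1, 1).
For λ=-1: (A-λI) row 1 is [-10, 5], so an eigenvector is (-1, -2).
General solution: K_1e^(-6t)(1,1) + K_2e^(-t)(-1,-2).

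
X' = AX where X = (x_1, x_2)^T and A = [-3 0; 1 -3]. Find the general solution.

x_1(t) = c_2e^(-3t), x_2(t) = c_1e^(-3t) + c_2te^(-3t) - c_2e^(-3t)

Coefficient matrix A = [[-3, 0], [1, -3]].
Characteristic polynomial det(A - λI) = λ^2 + 6λ + 9 = 0.
Single eigenvalue λ = -3 with algebraic multiplicity 2.
Eigenvector v = (0,1); generalized eigenvector w with (A-λI)w=v is (1,-1).
General solution: e^(-3t)[c_1·v + c_2·(t·v + w)].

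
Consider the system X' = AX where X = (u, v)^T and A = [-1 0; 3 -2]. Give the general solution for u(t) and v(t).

Coefficient matrix A = [[-1, 0], [3, -2]].
Characteristic polynomial det(A - λI) = λ^2 + 3λ + 2 = 0.
Eigenvalues λ = -2, -1.
For λ=-2: (A-λI) row 1 is [1, 0], so an eigenvector is (0, 1).
For λ=-1: (A-λI) row 2 is [3, -1], so an eigenvector is (1, 3).
General solution: c_1e^(-2t)(0,1) + c_2e^(-t)(1,3).

u(t) = c_2e^(-t), v(t) = c_1e^(-2t) + 3c_2e^(-t)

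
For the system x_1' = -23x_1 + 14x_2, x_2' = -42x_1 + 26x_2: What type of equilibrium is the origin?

saddle

A = [[-23,14],[-42,26]]; det(A-λI) = λ^2 - 3λ - 10.
λ = -2, 5: opposite signs.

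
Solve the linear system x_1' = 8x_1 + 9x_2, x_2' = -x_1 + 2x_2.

Coefficient matrix A = [[8, 9], [-1, 2]].
Characteristic polynomial det(A - λI) = λ^2 - 10λ + 25 = 0.
Single eigenvalue λ = 5 with algebraic multiplicity 2.
Eigenvector v = (-3,1); generalized eigenvector w with (A-λI)w=v is (2,-1).
General solution: e^(5t)[C_1·v + C_2·(t·v + w)].

x_1(t) = -3C_1e^(5t) - 3C_2te^(5t) + 2C_2e^(5t), x_2(t) = C_1e^(5t) + C_2te^(5t) - C_2e^(5t)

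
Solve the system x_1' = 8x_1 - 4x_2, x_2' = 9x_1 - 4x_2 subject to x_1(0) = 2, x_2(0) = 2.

Coefficient matrix A = [[8, -4], [9, -4]].
Characteristic polynomial det(A - λI) = λ^2 - 4λ + 4 = 0.
Single eigenvalue λ = 2 with algebraic multiplicity 2.
Eigenvector v = (-2,-3); generalized eigenvector w with (A-λI)w=v is (1,2).
General solution: e^(2t)[C_1·v + C_2·(t·v + w)].
Applying x_1(0)=2, x_2(0)=2 gives C_1=-2, C_2=-2.

x_1(t) = 4te^(2t) + 2e^(2t), x_2(t) = 6te^(2t) + 2e^(2t)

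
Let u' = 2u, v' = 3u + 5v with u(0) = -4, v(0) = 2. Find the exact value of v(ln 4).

-1984

A = [[2,0],[3,5]]; eigenvalues λ = 2, 5.
Eigenvectors: (-1,1) for λ=2, (0,1) for λ=5.
From the initial condition, c_1 = 4, c_2 = -2.
v(ln 4) = (4)(4^2)(1) + (-2)(4^5)(1) = -1984.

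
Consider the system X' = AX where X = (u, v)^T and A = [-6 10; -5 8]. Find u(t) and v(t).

Coefficient matrix A = [[-6, 10], [-5, 8]].
Characteristic polynomial det(A - λI) = λ^2 - 2λ + 2 = 0.
Eigenvalues λ = 1 ± i (complex conjugate pair).
For λ=1+i: an eigenvector is (-1,-1) - i(-3,-2) = (-1 + 3i, -1 + 2i).
A real fundamental pair from Re and Im of e^((1+i)t)v: X_1 = e^(t)(cos(t)·(-1,-1) + sin(t)·(-3,-2)), X_2 = e^(t)(sin(t)·(-1,-1) - cos(t)·(-3,-2)).
General solution: C_1X_1 + C_2X_2.

u(t) = -3C_1e^(t)sin(t) - C_1e^(t)cos(t) - C_2e^(t)sin(t) + 3C_2e^(t)cos(t), v(t) = -2C_1e^(t)sin(t) - C_1e^(t)cos(t) - C_2e^(t)sin(t) + 2C_2e^(t)cos(t)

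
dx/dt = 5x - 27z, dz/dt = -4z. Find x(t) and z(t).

x(t) = C_1e^(5t) + 3C_2e^(-4t), z(t) = C_2e^(-4t)

Coefficient matrix A = [[5, -27], [0, -4]].
Characteristic polynomial det(A - λI) = λ^2 - λ - 20 = 0.
Eigenvalues λ = 5, -4.
For λ=5: (A-λI) row 1 is [0, -27], so an eigenvector is (1, 0).
For λ=-4: (A-λI) row 1 is [9, -27], so an eigenvector is (3, 1).
General solution: C_1e^(5t)(1,0) + C_2e^(-4t)(3,1).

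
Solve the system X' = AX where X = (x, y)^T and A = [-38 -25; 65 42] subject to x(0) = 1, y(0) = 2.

x(t) = -18e^(2t)sin(5t) + e^(2t)cos(5t), y(t) = 29e^(2t)sin(5t) + 2e^(2t)cos(5t)

Coefficient matrix A = [[-38, -25], [65, 42]].
Characteristic polynomial det(A - λI) = λ^2 - 4λ + 29 = 0.
Eigenvalues λ = 2 ± 5i (complex conjugate pair).
For λ=2+5i: an eigenvector is (2,-3) - i(-1,2) = (2 + i, -3 - 2i).
A real fundamental pair from Re and Im of e^((2+5i)t)v: X_1 = e^(2t)(cos(5t)·(2,-3) + sin(5t)·(-1,2)), X_2 = e^(2t)(sin(5t)·(2,-3) - cos(5t)·(-1,2)).
General solution: c_1X_1 + c_2X_2.
Applying x(0)=1, y(0)=2 gives c_1=4, c_2=-7.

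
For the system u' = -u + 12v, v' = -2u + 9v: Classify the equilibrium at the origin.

A = [[-1,12],[-2,9]]; det(A-λI) = λ^2 - 8λ + 15.
λ = 3, 5: both positive.

unstable node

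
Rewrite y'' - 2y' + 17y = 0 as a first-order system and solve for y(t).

y(t) = c_1e^(t)cos(4t) + c_2e^(t)sin(4t)

Let x_1 = y, x_2 = y'. Then x_1' = x_2 and x_2' = -17x_1 + 2x_2.
A = [[0,1],[-17,2]]; det(A-λI) = λ^2 - 2λ + 17.
Eigenvalues λ = 1 ± 4i.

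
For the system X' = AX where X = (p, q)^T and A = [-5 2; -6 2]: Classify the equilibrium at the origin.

stable node

A = [[-5,2],[-6,2]]; det(A-λI) = λ^2 + 3λ + 2.
λ = -1, -2: both negative.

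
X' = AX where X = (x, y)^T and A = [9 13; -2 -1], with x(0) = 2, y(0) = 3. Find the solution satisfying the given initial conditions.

Coefficient matrix A = [[9, 13], [-2, -1]].
Characteristic polynomial det(A - λI) = λ^2 - 8λ + 17 = 0.
Eigenvalues λ = 4 ± i (complex conjugate pair).
For λ=4+i: an eigenvector is (3,-1) - i(2,-1) = (3 - 2i, -1 + i).
A real fundamental pair from Re and Im of e^((4+i)t)v: X_1 = e^(4t)(cos(t)·(3,-1) + sin(t)·(2,-1)), X_2 = e^(4t)(sin(t)·(3,-1) - cos(t)·(2,-1)).
General solution: c_1X_1 + c_2X_2.
Applying x(0)=2, y(0)=3 gives c_1=8, c_2=11.

x(t) = 49e^(4t)sin(t) + 2e^(4t)cos(t), y(t) = -19e^(4t)sin(t) + 3e^(4t)cos(t)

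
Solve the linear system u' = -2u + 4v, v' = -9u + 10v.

Coefficient matrix A = [[-2, 4], [-9, 10]].
Characteristic polynomial det(A - λI) = λ^2 - 8λ + 16 = 0.
Single eigenvalue λ = 4 with algebraic multiplicity 2.
Eigenvector v = (2,3); generalized eigenvector w with (A-λI)w=v is (-1,-1).
General solution: e^(4t)[C_1·v + C_2·(t·v + w)].

u(t) = 2C_1e^(4t) + 2C_2te^(4t) - C_2e^(4t), v(t) = 3C_1e^(4t) + 3C_2te^(4t) - C_2e^(4t)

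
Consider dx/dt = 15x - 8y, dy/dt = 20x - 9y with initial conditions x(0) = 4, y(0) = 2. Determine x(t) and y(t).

x(t) = 8e^(3t)sin(4t) + 4e^(3t)cos(4t), y(t) = 14e^(3t)sin(4t) + 2e^(3t)cos(4t)

Coefficient matrix A = [[15, -8], [20, -9]].
Characteristic polynomial det(A - λI) = λ^2 - 6λ + 25 = 0.
Eigenvalues λ = 3 ± 4i (complex conjugate pair).
For λ=3+4i: an eigenvector is (-1,-2) - i(1,1) = (-1 - i, -2 - i).
A real fundamental pair from Re and Im of e^((3+4i)t)v: X_1 = e^(3t)(cos(4t)·(-1,-2) + sin(4t)·(1,1)), X_2 = e^(3t)(sin(4t)·(-1,-2) - cos(4t)·(1,1)).
General solution: C_1X_1 + C_2X_2.
Applying x(0)=4, y(0)=2 gives C_1=2, C_2=-6.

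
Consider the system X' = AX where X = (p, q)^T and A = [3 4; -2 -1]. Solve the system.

p(t) = K_1e^(t)sin(2t) + K_1e^(t)cos(2t) + K_2e^(t)sin(2t) - K_2e^(t)cos(2t), q(t) = -K_1e^(t)sin(2t) + K_2e^(t)cos(2t)

Coefficient matrix A = [[3, 4], [-2, -1]].
Characteristic polynomial det(A - λI) = λ^2 - 2λ + 5 = 0.
Eigenvalues λ = 1 ± 2i (complex conjugate pair).
For λ=1+2i: an eigenvector is (1,0) - i(1,-1) = (1 - i, 0 + i).
A real fundamental pair from Re and Im of e^((1+2i)t)v: X_1 = e^(t)(cos(2t)·(1,0) + sin(2t)·(1,-1)), X_2 = e^(t)(sin(2t)·(1,0) - cos(2t)·(1,-1)).
General solution: K_1X_1 + K_2X_2.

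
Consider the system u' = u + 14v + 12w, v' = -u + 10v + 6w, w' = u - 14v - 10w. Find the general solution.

u(t) = K_1e^(3t) + 2K_2e^(2t) - 2K_3e^(-4t), v(t) = K_1e^(3t) + K_2e^(2t) - K_3e^(-4t), w(t) = -K_1e^(3t) - K_2e^(2t) + 2K_3e^(-4t)

Coefficient matrix A = [[1, 14, 12], [-1, 10, 6], [1, -14, -10]].
det(A - λI) = 0 gives eigenvalues λ = 3, 2, -4.
For λ=3: eigenvector (1,1,-1).
For λ=2: eigenvector (2,1,-1).
For λ=-4: eigenvector (-2,-1,2).
General solution: K_1e^(3t)(1,1,-1) + K_2e^(2t)(2,1,-1) + K_3e^(-4t)(-2,-1,2).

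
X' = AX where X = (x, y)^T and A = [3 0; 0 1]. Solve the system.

Coefficient matrix A = [[3, 0], [0, 1]].
Characteristic polynomial det(A - λI) = λ^2 - 4λ + 3 = 0.
Eigenvalues λ = 1, 3.
For λ=1: (A-λI) row 1 is [2, 0], so an eigenvector is (0, -1).
For λ=3: (A-λI) row 2 is [0, -2], so an eigenvector is (1, 0).
General solution: c_1e^(t)(0,-1) + c_2e^(3t)(1,0).

x(t) = c_2e^(3t), y(t) = -c_1e^(t)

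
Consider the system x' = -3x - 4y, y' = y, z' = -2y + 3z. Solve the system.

Coefficient matrix A = [[-3, -4, 0], [0, 1, 0], [0, -2, 3]].
det(A - λI) = 0 gives eigenvalues λ = -3, 1, 3.
For λ=-3: eigenvector (1,0,0).
For λ=1: eigenvector (-1,1,1).
For λ=3: eigenvector (0,0,1).
General solution: C_1e^(-3t)(1,0,0) + C_2e^(t)(-1,1,1) + C_3e^(3t)(0,0,1).

x(t) = C_1e^(-3t) - C_2e^(t), y(t) = C_2e^(t), z(t) = C_2e^(t) + C_3e^(3t)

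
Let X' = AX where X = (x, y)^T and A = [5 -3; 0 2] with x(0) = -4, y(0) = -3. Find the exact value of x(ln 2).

-44

A = [[5,-3],[0,2]]; eigenvalues λ = 2, 5.
Eigenvectors: (-1,-1) for λ=2, (1,0) for λ=5.
From the initial condition, c_1 = 3, c_2 = -1.
x(ln 2) = (3)(2^2)(-1) + (-1)(2^5)(1) = -44.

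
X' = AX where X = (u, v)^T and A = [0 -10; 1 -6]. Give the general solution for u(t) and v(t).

u(t) = K_1e^(-3t)sin(t) - 3K_1e^(-3t)cos(t) - 3K_2e^(-3t)sin(t) - K_2e^(-3t)cos(t), v(t) = -K_1e^(-3t)cos(t) - K_2e^(-3t)sin(t)

Coefficient matrix A = [[0, -10], [1, -6]].
Characteristic polynomial det(A - λI) = λ^2 + 6λ + 10 = 0.
Eigenvalues λ = -3 ± i (complex conjugate pair).
For λ=-3+i: an eigenvector is (-3,-1) - i(1,0) = (-3 - i, -1).
A real fundamental pair from Re and Im of e^((-3+i)t)v: X_1 = e^(-3t)(cos(t)·(-3,-1) + sin(t)·(1,0)), X_2 = e^(-3t)(sin(t)·(-3,-1) - cos(t)·(1,0)).
General solution: K_1X_1 + K_2X_2.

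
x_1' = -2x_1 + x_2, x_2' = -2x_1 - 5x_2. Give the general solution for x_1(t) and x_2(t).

x_1(t) = -C_1e^(-3t) - C_2e^(-4t), x_2(t) = C_1e^(-3t) + 2C_2e^(-4t)

Coefficient matrix A = [[-2, 1], [-2, -5]].
Characteristic polynomial det(A - λI) = λ^2 + 7λ + 12 = 0.
Eigenvalues λ = -3, -4.
For λ=-3: (A-λI) row 1 is [1, 1], so an eigenvector is (-1, 1).
For λ=-4: (A-λI) row 1 is [2, 1], so an eigenvector is (-1, 2).
General solution: C_1e^(-3t)(-1,1) + C_2e^(-4t)(-1,2).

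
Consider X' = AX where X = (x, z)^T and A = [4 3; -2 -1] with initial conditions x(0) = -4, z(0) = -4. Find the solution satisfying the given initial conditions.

Coefficient matrix A = [[4, 3], [-2, -1]].
Characteristic polynomial det(A - λI) = λ^2 - 3λ + 2 = 0.
Eigenvalues λ = 2, 1.
For λ=2: (A-λI) row 1 is [2, 3], so an eigenvector is (-3, 2).
For λ=1: (A-λI) row 1 is [3, 3], so an eigenvector is (-1, 1).
General solution: C_1e^(2t)(-3,2) + C_2e^(t)(-1,1).
Applying x(0)=-4, z(0)=-4 gives C_1=8, C_2=-20.

x(t) = -24e^(2t) + 20e^(t), z(t) = 16e^(2t) - 20e^(t)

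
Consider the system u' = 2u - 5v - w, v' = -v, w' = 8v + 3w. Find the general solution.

Coefficient matrix A = [[2, -5, -1], [0, -1, 0], [0, 8, 3]].
det(A - λI) = 0 gives eigenvalues λ = 2, -1, 3.
For λ=2: eigenvector (1,0,0).
For λ=-1: eigenvector (1,1,-2).
For λ=3: eigenvector (-1,0,1).
General solution: c_1e^(2t)(1,0,0) + c_2e^(-t)(1,1,-2) + c_3e^(3t)(-1,0,1).

u(t) = c_1e^(2t) + c_2e^(-t) - c_3e^(3t), v(t) = c_2e^(-t), w(t) = -2c_2e^(-t) + c_3e^(3t)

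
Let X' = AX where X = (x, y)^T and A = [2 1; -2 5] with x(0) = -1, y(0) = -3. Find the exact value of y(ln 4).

A = [[2,1],[-2,5]]; eigenvalues λ = 3, 4.
Eigenvectors: (-1,-1) for λ=3, (-1,-2) for λ=4.
From the initial condition, c_1 = -1, c_2 = 2.
y(ln 4) = (-1)(4^3)(-1) + (2)(4^4)(-2) = -960.

-960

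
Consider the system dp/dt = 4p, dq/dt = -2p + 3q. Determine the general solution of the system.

Coefficient matrix A = [[4, 0], [-2, 3]].
Characteristic polynomial det(A - λI) = λ^2 - 7λ + 12 = 0.
Eigenvalues λ = 4, 3.
For λ=4: (A-λI) row 2 is [-2, -1], so an eigenvector is (1, -2).
For λ=3: (A-λI) row 1 is [1, 0], so an eigenvector is (0, 1).
General solution: C_1e^(4t)(1,-2) + C_2e^(3t)(0,1).

p(t) = C_1e^(4t), q(t) = -2C_1e^(4t) + C_2e^(3t)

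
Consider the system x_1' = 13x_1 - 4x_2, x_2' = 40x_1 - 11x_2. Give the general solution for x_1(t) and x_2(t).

Coefficient matrix A = [[13, -4], [40, -11]].
Characteristic polynomial det(A - λI) = λ^2 - 2λ + 17 = 0.
Eigenvalues λ = 1 ± 4i (complex conjugate pair).
For λ=1+4i: an eigenvector is (-1,-3) - i(0,-1) = (-1, -3 + i).
A real fundamental pair from Re and Im of e^((1+4i)t)v: X_1 = e^(t)(cos(4t)·(-1,-3) + sin(4t)·(0,-1)), X_2 = e^(t)(sin(4t)·(-1,-3) - cos(4t)·(0,-1)).
General solution: C_1X_1 + C_2X_2.

x_1(t) = -C_1e^(t)cos(4t) - C_2e^(t)sin(4t), x_2(t) = -C_1e^(t)sin(4t) - 3C_1e^(t)cos(4t) - 3C_2e^(t)sin(4t) + C_2e^(t)cos(4t)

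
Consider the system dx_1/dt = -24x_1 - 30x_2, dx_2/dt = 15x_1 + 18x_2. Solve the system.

Coefficient matrix A = [[-24, -30], [15, 18]].
Characteristic polynomial det(A - λI) = λ^2 + 6λ + 18 = 0.
Eigenvalues λ = -3 ± 3i (complex conjugate pair).
For λ=-3+3i: an eigenvector is (1,-1) - i(3,-2) = (1 - 3i, -1 + 2i).
A real fundamental pair from Re and Im of e^((-3+3i)t)v: X_1 = e^(-3t)(cos(3t)·(1,-1) + sin(3t)·(3,-2)), X_2 = e^(-3t)(sin(3t)·(1,-1) - cos(3t)·(3,-2)).
General solution: C_1X_1 + C_2X_2.

x_1(t) = 3C_1e^(-3t)sin(3t) + C_1e^(-3t)cos(3t) + C_2e^(-3t)sin(3t) - 3C_2e^(-3t)cos(3t), x_2(t) = -2C_1e^(-3t)sin(3t) - C_1e^(-3t)cos(3t) - C_2e^(-3t)sin(3t) + 2C_2e^(-3t)cos(3t)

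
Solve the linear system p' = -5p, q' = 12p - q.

p(t) = -K_2e^(-5t), q(t) = K_1e^(-t) + 3K_2e^(-5t)

Coefficient matrix A = [[-5, 0], [12, -1]].
Characteristic polynomial det(A - λI) = λ^2 + 6λ + 5 = 0.
Eigenvalues λ = -1, -5.
For λ=-1: (A-λI) row 1 is [-4, 0], so an eigenvector is (0, 1).
For λ=-5: (A-λI) row 2 is [12, 4], so an eigenvector is (-1, 3).
General solution: K_1e^(-t)(0,1) + K_2e^(-5t)(-1,3).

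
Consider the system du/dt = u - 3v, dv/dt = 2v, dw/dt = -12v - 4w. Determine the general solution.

u(t) = c_1e^(t) - 3c_2e^(2t), v(t) = c_2e^(2t), w(t) = -2c_2e^(2t) + c_3e^(-4t)

Coefficient matrix A = [[1, -3, 0], [0, 2, 0], [0, -12, -4]].
det(A - λI) = 0 gives eigenvalues λ = 1, 2, -4.
For λ=1: eigenvector (1,0,0).
For λ=2: eigenvector (-3,1,-2).
For λ=-4: eigenvector (0,0,1).
General solution: c_1e^(t)(1,0,0) + c_2e^(2t)(-3,1,-2) + c_3e^(-4t)(0,0,1).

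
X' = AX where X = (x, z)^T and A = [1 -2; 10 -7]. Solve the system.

Coefficient matrix A = [[1, -2], [10, -7]].
Characteristic polynomial det(A - λI) = λ^2 + 6λ + 13 = 0.
Eigenvalues λ = -3 ± 2i (complex conjugate pair).
For λ=-3+2i: an eigenvector is (-1,-2) - i(0,-1) = (-1, -2 + i).
A real fundamental pair from Re and Im of e^((-3+2i)t)v: X_1 = e^(-3t)(cos(2t)·(-1,-2) + sin(2t)·(0,-1)), X_2 = e^(-3t)(sin(2t)·(-1,-2) - cos(2t)·(0,-1)).
General solution: K_1X_1 + K_2X_2.

x(t) = -K_1e^(-3t)cos(2t) - K_2e^(-3t)sin(2t), z(t) = -K_1e^(-3t)sin(2t) - 2K_1e^(-3t)cos(2t) - 2K_2e^(-3t)sin(2t) + K_2e^(-3t)cos(2t)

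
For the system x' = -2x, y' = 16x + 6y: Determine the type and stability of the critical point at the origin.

A = [[-2,0],[16,6]]; det(A-λI) = λ^2 - 4λ - 12.
λ = -2, 6: opposite signs.

saddle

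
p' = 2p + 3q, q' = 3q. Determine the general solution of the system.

Coefficient matrix A = [[2, 3], [0, 3]].
Characteristic polynomial det(A - λI) = λ^2 - 5λ + 6 = 0.
Eigenvalues λ = 2, 3.
For λ=2: (A-λI) row 1 is [0, 3], so an eigenvector is (-1, 0).
For λ=3: (A-λI) row 1 is [-1, 3], so an eigenvector is (3, 1).
General solution: C_1e^(2t)(-1,0) + C_2e^(3t)(3,1).

p(t) = -C_1e^(2t) + 3C_2e^(3t), q(t) = C_2e^(3t)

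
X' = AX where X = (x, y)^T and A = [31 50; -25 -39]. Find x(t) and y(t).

x(t) = -C_1e^(-4t)sin(5t) - 3C_1e^(-4t)cos(5t) - 3C_2e^(-4t)sin(5t) + C_2e^(-4t)cos(5t), y(t) = C_1e^(-4t)sin(5t) + 2C_1e^(-4t)cos(5t) + 2C_2e^(-4t)sin(5t) - C_2e^(-4t)cos(5t)

Coefficient matrix A = [[31, 50], [-25, -39]].
Characteristic polynomial det(A - λI) = λ^2 + 8λ + 41 = 0.
Eigenvalues λ = -4 ± 5i (complex conjugate pair).
For λ=-4+5i: an eigenvector is (-3,2) - i(-1,1) = (-3 + i, 2 - i).
A real fundamental pair from Re and Im of e^((-4+5i)t)v: X_1 = e^(-4t)(cos(5t)·(-3,2) + sin(5t)·(-1,1)), X_2 = e^(-4t)(sin(5t)·(-3,2) - cos(5t)·(-1,1)).
General solution: C_1X_1 + C_2X_2.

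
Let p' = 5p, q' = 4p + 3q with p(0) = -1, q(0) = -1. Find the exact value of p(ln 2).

-32

A = [[5,0],[4,3]]; eigenvalues λ = 5, 3.
Eigenvectors: (1,2) for λ=5, (0,1) for λ=3.
From the initial condition, c_1 = -1, c_2 = 1.
p(ln 2) = (-1)(2^5)(1) + (1)(2^3)(0) = -32.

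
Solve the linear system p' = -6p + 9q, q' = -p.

Coefficient matrix A = [[-6, 9], [-1, 0]].
Characteristic polynomial det(A - λI) = λ^2 + 6λ + 9 = 0.
Single eigenvalue λ = -3 with algebraic multiplicity 2.
Eigenvector v = (3,1); generalized eigenvector w with (A-λI)w=v is (2,1).
General solution: e^(-3t)[c_1·v + c_2·(t·v + w)].

p(t) = 3c_1e^(-3t) + 3c_2te^(-3t) + 2c_2e^(-3t), q(t) = c_1e^(-3t) + c_2te^(-3t) + c_2e^(-3t)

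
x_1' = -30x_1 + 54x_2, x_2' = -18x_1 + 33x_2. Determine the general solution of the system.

Coefficient matrix A = [[-30, 54], [-18, 33]].
Characteristic polynomial det(A - λI) = λ^2 - 3λ - 18 = 0.
Eigenvalues λ = -3, 6.
For λ=-3: (A-λI) row 1 is [-27, 54], so an eigenvector is (2, 1).
For λ=6: (A-λI) row 1 is [-36, 54], so an eigenvector is (-3, -2).
General solution: C_1e^(-3t)(2,1) + C_2e^(6t)(-3,-2).

x_1(t) = 2C_1e^(-3t) - 3C_2e^(6t), x_2(t) = C_1e^(-3t) - 2C_2e^(6t)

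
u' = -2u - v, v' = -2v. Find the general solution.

Coefficient matrix A = [[-2, -1], [0, -2]].
Characteristic polynomial det(A - λI) = λ^2 + 4λ + 4 = 0.
Single eigenvalue λ = -2 with algebraic multiplicity 2.
Eigenvector v = (1,0); generalized eigenvector w with (A-λI)w=v is (-2,-1).
General solution: e^(-2t)[C_1·v + C_2·(t·v + w)].

u(t) = C_1e^(-2t) + C_2te^(-2t) - 2C_2e^(-2t), v(t) = -C_2e^(-2t)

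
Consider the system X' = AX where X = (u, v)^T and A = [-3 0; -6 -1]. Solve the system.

u(t) = K_2e^(-3t), v(t) = K_1e^(-t) + 3K_2e^(-3t)

Coefficient matrix A = [[-3, 0], [-6, -1]].
Characteristic polynomial det(A - λI) = λ^2 + 4λ + 3 = 0.
Eigenvalues λ = -1, -3.
For λ=-1: (A-λI) row 1 is [-2, 0], so an eigenvector is (0, 1).
For λ=-3: (A-λI) row 2 is [-6, 2], so an eigenvector is (1, 3).
General solution: K_1e^(-t)(0,1) + K_2e^(-3t)(1,3).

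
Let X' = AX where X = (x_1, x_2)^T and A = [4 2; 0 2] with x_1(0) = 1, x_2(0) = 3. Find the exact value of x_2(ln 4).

48

A = [[4,2],[0,2]]; eigenvalues λ = 4, 2.
Eigenvectors: (-1,0) for λ=4, (-1,1) for λ=2.
From the initial condition, c_1 = -4, c_2 = 3.
x_2(ln 4) = (-4)(4^4)(0) + (3)(4^2)(1) = 48.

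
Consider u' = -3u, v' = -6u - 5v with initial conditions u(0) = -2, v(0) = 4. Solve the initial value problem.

Coefficient matrix A = [[-3, 0], [-6, -5]].
Characteristic polynomial det(A - λI) = λ^2 + 8λ + 15 = 0.
Eigenvalues λ = -5, -3.
For λ=-5: (A-λI) row 1 is [2, 0], so an eigenvector is (0, 1).
For λ=-3: (A-λI) row 2 is [-6, -2], so an eigenvector is (-1, 3).
General solution: K_1e^(-5t)(0,1) + K_2e^(-3t)(-1,3).
Applying u(0)=-2, v(0)=4 gives K_1=-2, K_2=2.

u(t) = -2e^(-3t), v(t) = 6e^(-3t) - 2e^(-5t)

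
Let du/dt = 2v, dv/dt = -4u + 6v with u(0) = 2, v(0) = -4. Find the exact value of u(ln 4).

A = [[0,2],[-4,6]]; eigenvalues λ = 4, 2.
Eigenvectors: (1,2) for λ=4, (-1,-1) for λ=2.
From the initial condition, c_1 = -6, c_2 = -8.
u(ln 4) = (-6)(4^4)(1) + (-8)(4^2)(-1) = -1408.

-1408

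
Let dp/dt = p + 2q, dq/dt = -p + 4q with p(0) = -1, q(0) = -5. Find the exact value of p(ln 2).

-40

A = [[1,2],[-1,4]]; eigenvalues λ = 3, 2.
Eigenvectors: (1,1) for λ=3, (2,1) for λ=2.
From the initial condition, c_1 = -9, c_2 = 4.
p(ln 2) = (-9)(2^3)(1) + (4)(2^2)(2) = -40.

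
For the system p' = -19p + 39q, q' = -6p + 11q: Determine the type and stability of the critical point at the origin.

A = [[-19,39],[-6,11]]; det(A-λI) = λ^2 + 8λ + 25.
λ = -4 ± 3i: negative real part.

stable spiral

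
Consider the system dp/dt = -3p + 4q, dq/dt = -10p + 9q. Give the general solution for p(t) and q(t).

Coefficient matrix A = [[-3, 4], [-10, 9]].
Characteristic polynomial det(A - λI) = λ^2 - 6λ + 13 = 0.
Eigenvalues λ = 3 ± 2i (complex conjugate pair).
For λ=3+2i: an eigenvector is (-1,-1) - i(1,2) = (-1 - i, -1 - 2i).
A real fundamental pair from Re and Im of e^((3+2i)t)v: X_1 = e^(3t)(cos(2t)·(-1,-1) + sin(2t)·(1,2)), X_2 = e^(3t)(sin(2t)·(-1,-1) - cos(2t)·(1,2)).
General solution: C_1X_1 + C_2X_2.

p(t) = C_1e^(3t)sin(2t) - C_1e^(3t)cos(2t) - C_2e^(3t)sin(2t) - C_2e^(3t)cos(2t), q(t) = 2C_1e^(3t)sin(2t) - C_1e^(3t)cos(2t) - C_2e^(3t)sin(2t) - 2C_2e^(3t)cos(2t)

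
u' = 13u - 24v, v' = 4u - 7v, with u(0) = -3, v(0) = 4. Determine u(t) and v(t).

Coefficient matrix A = [[13, -24], [4, -7]].
Characteristic polynomial det(A - λI) = λ^2 - 6λ + 5 = 0.
Eigenvalues λ = 5, 1.
For λ=5: (A-λI) row 1 is [8, -24], so an eigenvector is (-3, -1).
For λ=1: (A-λI) row 1 is [12, -24], so an eigenvector is (2, 1).
General solution: C_1e^(5t)(-3,-1) + C_2e^(t)(2,1).
Applying u(0)=-3, v(0)=4 gives C_1=11, C_2=15.

u(t) = -33e^(5t) + 30e^(t), v(t) = -11e^(5t) + 15e^(t)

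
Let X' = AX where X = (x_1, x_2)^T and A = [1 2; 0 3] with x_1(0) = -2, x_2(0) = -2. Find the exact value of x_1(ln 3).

-54

A = [[1,2],[0,3]]; eigenvalues λ = 1, 3.
Eigenvectors: (1,0) for λ=1, (-1,-1) for λ=3.
From the initial condition, c_1 = 0, c_2 = 2.
x_1(ln 3) = (0)(3^1)(1) + (2)(3^3)(-1) = -54.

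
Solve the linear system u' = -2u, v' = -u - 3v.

Coefficient matrix A = [[-2, 0], [-1, -3]].
Characteristic polynomial det(A - λI) = λ^2 + 5λ + 6 = 0.
Eigenvalues λ = -2, -3.
For λ=-2: (A-λI) row 2 is [-1, -1], so an eigenvector is (1, -1).
For λ=-3: (A-λI) row 1 is [1, 0], so an eigenvector is (0, 1).
General solution: c_1e^(-2t)(1,-1) + c_2e^(-3t)(0,1).

u(t) = c_1e^(-2t), v(t) = -c_1e^(-2t) + c_2e^(-3t)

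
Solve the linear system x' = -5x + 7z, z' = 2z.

Coefficient matrix A = [[-5, 7], [0, 2]].
Characteristic polynomial det(A - λI) = λ^2 + 3λ - 10 = 0.
Eigenvalues λ = -5, 2.
For λ=-5: (A-λI) row 1 is [0, 7], so an eigenvector is (-1, 0).
For λ=2: (A-λI) row 1 is [-7, 7], so an eigenvector is (1, 1).
General solution: c_1e^(-5t)(-1,0) + c_2e^(2t)(1,1).

x(t) = -c_1e^(-5t) + c_2e^(2t), z(t) = c_2e^(2t)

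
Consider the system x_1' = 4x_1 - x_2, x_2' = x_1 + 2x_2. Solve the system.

x_1(t) = -K_1e^(3t) - K_2te^(3t) - 3K_2e^(3t), x_2(t) = -K_1e^(3t) - K_2te^(3t) - 2K_2e^(3t)

Coefficient matrix A = [[4, -1], [1, 2]].
Characteristic polynomial det(A - λI) = λ^2 - 6λ + 9 = 0.
Single eigenvalue λ = 3 with algebraic multiplicity 2.
Eigenvector v = (-1,-1); generalized eigenvector w with (A-λI)w=v is (-3,-2).
General solution: e^(3t)[K_1·v + K_2·(t·v + w)].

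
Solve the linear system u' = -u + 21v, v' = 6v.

u(t) = -3c_1e^(6t) + c_2e^(-t), v(t) = -c_1e^(6t)

Coefficient matrix A = [[-1, 21], [0, 6]].
Characteristic polynomial det(A - λI) = λ^2 - 5λ - 6 = 0.
Eigenvalues λ = 6, -1.
For λ=6: (A-λI) row 1 is [-7, 21], so an eigenvector is (-3, -1).
For λ=-1: (A-λI) row 1 is [0, 21], so an eigenvector is (1, 0).
General solution: c_1e^(6t)(-3,-1) + c_2e^(-t)(1,0).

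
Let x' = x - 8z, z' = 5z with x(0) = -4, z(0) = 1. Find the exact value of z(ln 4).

1024

A = [[1,-8],[0,5]]; eigenvalues λ = 1, 5.
Eigenvectors: (1,0) for λ=1, (-2,1) for λ=5.
From the initial condition, c_1 = -2, c_2 = 1.
z(ln 4) = (-2)(4^1)(0) + (1)(4^5)(1) = 1024.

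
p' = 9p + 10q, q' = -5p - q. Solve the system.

p(t) = c_1e^(4t)sin(5t) + c_1e^(4t)cos(5t) + c_2e^(4t)sin(5t) - c_2e^(4t)cos(5t), q(t) = -c_1e^(4t)sin(5t) + c_2e^(4t)cos(5t)

Coefficient matrix A = [[9, 10], [-5, -1]].
Characteristic polynomial det(A - λI) = λ^2 - 8λ + 41 = 0.
Eigenvalues λ = 4 ± 5i (complex conjugate pair).
For λ=4+5i: an eigenvector is (1,0) - i(1,-1) = (1 - i, 0 + i).
A real fundamental pair from Re and Im of e^((4+5i)t)v: X_1 = e^(4t)(cos(5t)·(1,0) + sin(5t)·(1,-1)), X_2 = e^(4t)(sin(5t)·(1,0) - cos(5t)·(1,-1)).
General solution: c_1X_1 + c_2X_2.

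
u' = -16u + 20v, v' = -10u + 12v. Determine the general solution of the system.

Coefficient matrix A = [[-16, 20], [-10, 12]].
Characteristic polynomial det(A - λI) = λ^2 + 4λ + 8 = 0.
Eigenvalues λ = -2 ± 2i (complex conjugate pair).
For λ=-2+2i: an eigenvector is (1,1) - i(3,2) = (1 - 3i, 1 - 2i).
A real fundamental pair from Re and Im of e^((-2+2i)t)v: X_1 = e^(-2t)(cos(2t)·(1,1) + sin(2t)·(3,2)), X_2 = e^(-2t)(sin(2t)·(1,1) - cos(2t)·(3,2)).
General solution: C_1X_1 + C_2X_2.

u(t) = 3C_1e^(-2t)sin(2t) + C_1e^(-2t)cos(2t) + C_2e^(-2t)sin(2t) - 3C_2e^(-2t)cos(2t), v(t) = 2C_1e^(-2t)sin(2t) + C_1e^(-2t)cos(2t) + C_2e^(-2t)sin(2t) - 2C_2e^(-2t)cos(2t)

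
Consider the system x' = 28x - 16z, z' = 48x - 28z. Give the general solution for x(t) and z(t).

x(t) = K_1e^(-4t) - 2K_2e^(4t), z(t) = 2K_1e^(-4t) - 3K_2e^(4t)

Coefficient matrix A = [[28, -16], [48, -28]].
Characteristic polynomial det(A - λI) = λ^2 - 16 = 0.
Eigenvalues λ = -4, 4.
For λ=-4: (A-λI) row 1 is [32, -16], so an eigenvector is (1, 2).
For λ=4: (A-λI) row 1 is [24, -16], so an eigenvector is (-2, -3).
General solution: K_1e^(-4t)(1,2) + K_2e^(4t)(-2,-3).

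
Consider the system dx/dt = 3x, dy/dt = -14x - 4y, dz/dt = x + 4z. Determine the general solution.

Coefficient matrix A = [[3, 0, 0], [-14, -4, 0], [1, 0, 4]].
det(A - λI) = 0 gives eigenvalues λ = -4, 3, 4.
For λ=-4: eigenvector (0,1,0).
For λ=3: eigenvector (1,-2,-1).
For λ=4: eigenvector (0,0,1).
General solution: K_1e^(-4t)(0,1,0) + K_2e^(3t)(1,-2,-1) + K_3e^(4t)(0,0,1).

x(t) = K_2e^(3t), y(t) = K_1e^(-4t) - 2K_2e^(3t), z(t) = -K_2e^(3t) + K_3e^(4t)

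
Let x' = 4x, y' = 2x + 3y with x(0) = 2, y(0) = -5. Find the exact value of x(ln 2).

A = [[4,0],[2,3]]; eigenvalues λ = 3, 4.
Eigenvectors: (0,1) for λ=3, (1,2) for λ=4.
From the initial condition, c_1 = -9, c_2 = 2.
x(ln 2) = (-9)(2^3)(0) + (2)(2^4)(1) = 32.

32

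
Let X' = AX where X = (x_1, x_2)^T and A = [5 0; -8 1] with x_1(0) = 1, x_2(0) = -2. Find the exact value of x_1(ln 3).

243

A = [[5,0],[-8,1]]; eigenvalues λ = 1, 5.
Eigenvectors: (0,-1) for λ=1, (-1,2) for λ=5.
From the initial condition, c_1 = 0, c_2 = -1.
x_1(ln 3) = (0)(3^1)(0) + (-1)(3^5)(-1) = 243.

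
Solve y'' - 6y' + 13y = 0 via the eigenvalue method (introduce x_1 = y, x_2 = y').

Let x_1 = y, x_2 = y'. Then x_1' = x_2 and x_2' = -13x_1 + 6x_2.
A = [[0,1],[-13,6]]; det(A-λI) = λ^2 - 6λ + 13.
Eigenvalues λ = 3 ± 2i.

y(t) = K_1e^(3t)cos(2t) + K_2e^(3t)sin(2t)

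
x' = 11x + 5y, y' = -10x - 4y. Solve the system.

x(t) = C_1e^(6t) + C_2e^(t), y(t) = -C_1e^(6t) - 2C_2e^(t)

Coefficient matrix A = [[11, 5], [-10, -4]].
Characteristic polynomial det(A - λI) = λ^2 - 7λ + 6 = 0.
Eigenvalues λ = 6, 1.
For λ=6: (A-λI) row 1 is [5, 5], so an eigenvector is (1, -1).
For λ=1: (A-λI) row 1 is [10, 5], so an eigenvector is (1, -2).
General solution: C_1e^(6t)(1,-1) + C_2e^(t)(1,-2).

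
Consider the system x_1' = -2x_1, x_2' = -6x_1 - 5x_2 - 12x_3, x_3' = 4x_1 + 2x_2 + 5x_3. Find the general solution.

x_1(t) = c_1e^(-2t), x_2(t) = -2c_1e^(-2t) + 3c_2e^(-t) - 2c_3e^(t), x_3(t) = -c_2e^(-t) + c_3e^(t)

Coefficient matrix A = [[-2, 0, 0], [-6, -5, -12], [4, 2, 5]].
det(A - λI) = 0 gives eigenvalues λ = -2, -1, 1.
For λ=-2: eigenvector (1,-2,0).
For λ=-1: eigenvector (0,3,-1).
For λ=1: eigenvector (0,-2,1).
General solution: c_1e^(-2t)(1,-2,0) + c_2e^(-t)(0,3,-1) + c_3e^(t)(0,-2,1).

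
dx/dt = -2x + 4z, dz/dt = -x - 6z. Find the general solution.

x(t) = 2C_1e^(-4t) + 2C_2te^(-4t) - 3C_2e^(-4t), z(t) = -C_1e^(-4t) - C_2te^(-4t) + 2C_2e^(-4t)

Coefficient matrix A = [[-2, 4], [-1, -6]].
Characteristic polynomial det(A - λI) = λ^2 + 8λ + 16 = 0.
Single eigenvalue λ = -4 with algebraic multiplicity 2.
Eigenvector v = (2,-1); generalized eigenvector w with (A-λI)w=v is (-3,2).
General solution: e^(-4t)[C_1·v + C_2·(t·v + w)].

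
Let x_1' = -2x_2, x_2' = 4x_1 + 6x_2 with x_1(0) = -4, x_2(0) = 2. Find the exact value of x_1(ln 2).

A = [[0,-2],[4,6]]; eigenvalues λ = 4, 2.
Eigenvectors: (-1,2) for λ=4, (-1,1) for λ=2.
From the initial condition, c_1 = -2, c_2 = 6.
x_1(ln 2) = (-2)(2^4)(-1) + (6)(2^2)(-1) = 8.

8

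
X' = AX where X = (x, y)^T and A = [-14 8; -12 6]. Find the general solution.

x(t) = -C_1e^(-6t) + 2C_2e^(-2t), y(t) = -C_1e^(-6t) + 3C_2e^(-2t)

Coefficient matrix A = [[-14, 8], [-12, 6]].
Characteristic polynomial det(A - λI) = λ^2 + 8λ + 12 = 0.
Eigenvalues λ = -6, -2.
For λ=-6: (A-λI) row 1 is [-8, 8], so an eigenvector is (-1, -1).
For λ=-2: (A-λI) row 1 is [-12, 8], so an eigenvector is (2, 3).
General solution: C_1e^(-6t)(-1,-1) + C_2e^(-2t)(2,3).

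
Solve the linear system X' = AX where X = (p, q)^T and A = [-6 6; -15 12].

Coefficient matrix A = [[-6, 6], [-15, 12]].
Characteristic polynomial det(A - λI) = λ^2 - 6λ + 18 = 0.
Eigenvalues λ = 3 ± 3i (complex conjugate pair).
For λ=3+3i: an eigenvector is (1,2) - i(1,1) = (1 - i, 2 - i).
A real fundamental pair from Re and Im of e^((3+3i)t)v: X_1 = e^(3t)(cos(3t)·(1,2) + sin(3t)·(1,1)), X_2 = e^(3t)(sin(3t)·(1,2) - cos(3t)·(1,1)).
General solution: C_1X_1 + C_2X_2.

p(t) = C_1e^(3t)sin(3t) + C_1e^(3t)cos(3t) + C_2e^(3t)sin(3t) - C_2e^(3t)cos(3t), q(t) = C_1e^(3t)sin(3t) + 2C_1e^(3t)cos(3t) + 2C_2e^(3t)sin(3t) - C_2e^(3t)cos(3t)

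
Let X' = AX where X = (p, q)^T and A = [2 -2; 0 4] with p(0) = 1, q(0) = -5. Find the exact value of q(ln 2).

-80

A = [[2,-2],[0,4]]; eigenvalues λ = 2, 4.
Eigenvectors: (1,0) for λ=2, (-1,1) for λ=4.
From the initial condition, c_1 = -4, c_2 = -5.
q(ln 2) = (-4)(2^2)(0) + (-5)(2^4)(1) = -80.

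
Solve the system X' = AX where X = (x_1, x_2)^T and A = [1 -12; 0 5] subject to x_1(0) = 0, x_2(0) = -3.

Coefficient matrix A = [[1, -12], [0, 5]].
Characteristic polynomial det(A - λI) = λ^2 - 6λ + 5 = 0.
Eigenvalues λ = 1, 5.
For λ=1: (A-λI) row 1 is [0, -12], so an eigenvector is (1, 0).
For λ=5: (A-λI) row 1 is [-4, -12], so an eigenvector is (3, -1).
General solution: c_1e^(t)(1,0) + c_2e^(5t)(3,-1).
Applying x_1(0)=0, x_2(0)=-3 gives c_1=-9, c_2=3.

x_1(t) = 9e^(5t) - 9e^(t), x_2(t) = -3e^(5t)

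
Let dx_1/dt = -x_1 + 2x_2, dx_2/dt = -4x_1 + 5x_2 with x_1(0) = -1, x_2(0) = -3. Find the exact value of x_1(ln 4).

A = [[-1,2],[-4,5]]; eigenvalues λ = 1, 3.
Eigenvectors: (-1,-1) for λ=1, (-1,-2) for λ=3.
From the initial condition, c_1 = -1, c_2 = 2.
x_1(ln 4) = (-1)(4^1)(-1) + (2)(4^3)(-1) = -124.

-124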